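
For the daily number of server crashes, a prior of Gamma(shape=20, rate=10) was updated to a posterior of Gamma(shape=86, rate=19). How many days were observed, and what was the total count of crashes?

Gamma–Poisson conjugacy: posterior shape = α + Σxᵢ, posterior rate = β + n.
Matching: Σxᵢ = 86 − 20 = 66 and n = 19 − 10 = 9.

n = 9 days with total 66 crashes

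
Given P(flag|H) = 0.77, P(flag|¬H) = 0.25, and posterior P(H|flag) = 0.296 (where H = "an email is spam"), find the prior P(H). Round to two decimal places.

P(H) = 0.12

In odds form, posterior odds = prior odds × likelihood ratio, so prior odds = posterior odds ÷ LR.
Posterior odds = 0.296/(1−0.296) = 0.4205. LR = 0.77/0.25 = 3.0800.
Prior odds = 0.4205/3.0800 = 0.1365, so P(H) = 0.1365/(1+0.1365) ≈ 0.12.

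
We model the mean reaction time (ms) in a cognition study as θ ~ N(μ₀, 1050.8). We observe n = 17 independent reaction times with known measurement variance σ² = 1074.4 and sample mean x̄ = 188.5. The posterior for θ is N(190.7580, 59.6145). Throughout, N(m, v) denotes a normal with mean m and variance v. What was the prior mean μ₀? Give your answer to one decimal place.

μ₀ = 228.3

The posterior mean is a precision-weighted average: μ_n = (τ₀μ₀ + τ_data·x̄)/(τ₀+τ_data), with τ₀=1/σ₀² and τ_data=n/σ².
Here τ₀ = 1/1050.8 = 0.000952 and τ_data = 17/1074.4 = 0.015823, so τ_n = 0.016775.
Rearranging for μ₀: μ₀ = (μ_n·τ_n − τ_data·x̄)/τ₀ = (190.7580·0.016775 − 0.015823·188.5) / 0.000952 = 0.217330/0.000952 ≈ 228.3.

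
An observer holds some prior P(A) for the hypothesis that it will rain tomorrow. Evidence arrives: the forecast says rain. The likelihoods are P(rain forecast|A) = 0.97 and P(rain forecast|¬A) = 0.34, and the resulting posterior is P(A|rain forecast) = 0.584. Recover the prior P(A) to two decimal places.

P(A) = 0.33

In odds form, posterior odds = prior odds × likelihood ratio, so prior odds = posterior odds ÷ LR.
Posterior odds = 0.584/(1−0.584) = 1.4038. LR = 0.97/0.34 = 2.8529.
Prior odds = 1.4038/2.8529 = 0.4921, so P(A) = 0.4921/(1+0.4921) ≈ 0.33.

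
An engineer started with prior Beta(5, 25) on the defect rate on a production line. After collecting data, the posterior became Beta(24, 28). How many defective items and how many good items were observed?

Beta is conjugate to the binomial likelihood: posterior = Beta(a+s, b+f).
So s = 24 − 5 = 19 and f = 28 − 25 = 3.

19 defective items and 3 good items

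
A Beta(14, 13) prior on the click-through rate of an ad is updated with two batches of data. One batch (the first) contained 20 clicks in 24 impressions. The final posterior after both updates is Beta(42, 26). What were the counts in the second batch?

Because Beta–binomial updating is additive in the counts, the combined data contributed (α_post−α_prior, β_post−β_prior) successes and failures.
Total across both batches: 42−14=28 clicks, 26−13=13 non-clicks.
Subtract the first batch: 28−20=8 clicks and 13−4=9 non-clicks.

8 clicks and 9 non-clicks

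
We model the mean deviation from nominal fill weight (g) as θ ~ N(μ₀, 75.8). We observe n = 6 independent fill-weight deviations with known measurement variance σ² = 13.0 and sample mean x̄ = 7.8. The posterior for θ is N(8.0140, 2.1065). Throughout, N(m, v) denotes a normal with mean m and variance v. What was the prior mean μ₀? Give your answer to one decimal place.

With known observation variance, the Normal–Normal posterior has precision τ_n = τ₀ + n/σ² and mean μ_n = (τ₀μ₀ + (n/σ²)x̄)/τ_n.
Here τ₀ = 1/75.8 = 0.013193 and τ_data = 6/13.0 = 0.461538, so τ_n = 0.474731.
Rearranging for μ₀: μ₀ = (μ_n·τ_n − τ_data·x̄)/τ₀ = (8.0140·0.474731 − 0.461538·7.8) / 0.013193 = 0.204498/0.013193 ≈ 15.5.

μ₀ = 15.5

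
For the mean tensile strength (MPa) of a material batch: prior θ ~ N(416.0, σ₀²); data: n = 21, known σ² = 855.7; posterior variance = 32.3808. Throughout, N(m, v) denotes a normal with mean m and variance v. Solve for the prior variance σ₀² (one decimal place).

Posterior precision equals prior precision plus data precision: 1/σ_n² = 1/σ₀² + n/σ².
So 1/σ₀² = 1/32.3808 − 21/855.7 = 0.030882 − 0.024541 = 0.006341.
Hence σ₀² = 1/0.006341 ≈ 157.7.

σ₀² = 157.7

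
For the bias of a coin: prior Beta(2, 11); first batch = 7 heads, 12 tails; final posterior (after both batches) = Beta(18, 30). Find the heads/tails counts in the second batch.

9 heads and 7 tails

Sequential conjugate updates are equivalent to a single update on the pooled data, so total successes = posterior α − prior α and total failures = posterior β − prior β.
Total across both batches: 18−2=16 heads, 30−11=19 tails.
Subtract the first batch: 16−7=9 heads and 19−12=7 tails.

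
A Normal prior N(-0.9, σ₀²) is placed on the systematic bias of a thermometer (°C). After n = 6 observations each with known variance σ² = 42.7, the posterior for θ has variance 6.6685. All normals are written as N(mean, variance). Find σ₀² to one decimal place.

σ₀² = 105.9

For the Normal–Normal model with known σ², precisions add: τ_n = τ₀ + n/σ².
So 1/σ₀² = 1/6.6685 − 6/42.7 = 0.149959 − 0.140515 = 0.009444.
Hence σ₀² = 1/0.009444 ≈ 105.9.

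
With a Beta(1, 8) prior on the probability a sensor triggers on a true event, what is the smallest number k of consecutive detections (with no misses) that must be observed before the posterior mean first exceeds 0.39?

After k detections and 0 misses the posterior is Beta(1+k, 8), with mean (1+k)/(1+8+k).
Set (1+k)/(9+k) > 0.39 and solve: k > (0.39·9 − 1)/(1 − 0.39) = 4.115.
The smallest integer exceeding 4.115 is 5, and checking k=5: (6)/(14) = 0.4286 > 0.39.

k = 5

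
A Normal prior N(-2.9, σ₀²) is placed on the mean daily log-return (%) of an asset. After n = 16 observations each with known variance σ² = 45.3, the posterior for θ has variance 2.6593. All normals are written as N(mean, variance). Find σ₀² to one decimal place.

For the Normal–Normal model with known σ², precisions add: τ_n = τ₀ + n/σ².
So 1/σ₀² = 1/2.6593 − 16/45.3 = 0.376039 − 0.353201 = 0.022838.
Hence σ₀² = 1/0.022838 ≈ 43.8.

σ₀² = 43.8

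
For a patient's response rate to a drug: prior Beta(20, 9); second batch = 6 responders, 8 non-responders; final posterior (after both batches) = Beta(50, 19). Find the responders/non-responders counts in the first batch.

Sequential conjugate updates are equivalent to a single update on the pooled data, so total successes = posterior α − prior α and total failures = posterior β − prior β.
Total across both batches: 50−20=30 responders, 19−9=10 non-responders.
Subtract the second batch: 30−6=24 responders and 10−8=2 non-responders.

24 responders and 2 non-responders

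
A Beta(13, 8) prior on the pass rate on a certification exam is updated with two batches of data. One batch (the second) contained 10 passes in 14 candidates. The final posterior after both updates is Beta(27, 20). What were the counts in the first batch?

Sequential conjugate updates are equivalent to a single update on the pooled data, so total successes = posterior α − prior α and total failures = posterior β − prior β.
Total across both batches: 27−13=14 passes, 20−8=12 failures.
Subtract the second batch: 14−10=4 passes and 12−4=8 failures.

4 passes and 8 failures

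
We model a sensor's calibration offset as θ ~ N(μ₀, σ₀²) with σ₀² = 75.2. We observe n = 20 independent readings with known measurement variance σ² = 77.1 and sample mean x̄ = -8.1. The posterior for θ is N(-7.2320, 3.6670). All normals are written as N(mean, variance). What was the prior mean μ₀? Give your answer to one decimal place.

μ₀ = 9.7

The posterior mean is a precision-weighted average: μ_n = (τ₀μ₀ + τ_data·x̄)/(τ₀+τ_data), with τ₀=1/σ₀² and τ_data=n/σ².
Here τ₀ = 1/75.2 = 0.013298 and τ_data = 20/77.1 = 0.259403, so τ_n = 0.272701.
Rearranging for μ₀: μ₀ = (μ_n·τ_n − τ_data·x̄)/τ₀ = (-7.2320·0.272701 − 0.259403·-8.1) / 0.013298 = 0.128991/0.013298 ≈ 9.7.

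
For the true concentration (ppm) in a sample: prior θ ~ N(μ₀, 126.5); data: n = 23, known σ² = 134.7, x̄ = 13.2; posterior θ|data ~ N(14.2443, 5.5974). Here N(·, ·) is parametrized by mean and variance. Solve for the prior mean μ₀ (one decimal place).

μ₀ = 36.8

The posterior mean is a precision-weighted average: μ_n = (τ₀μ₀ + τ_data·x̄)/(τ₀+τ_data), with τ₀=1/σ₀² and τ_data=n/σ².
Here τ₀ = 1/126.5 = 0.007905 and τ_data = 23/134.7 = 0.170750, so τ_n = 0.178655.
Rearranging for μ₀: μ₀ = (μ_n·τ_n − τ_data·x̄)/τ₀ = (14.2443·0.178655 − 0.170750·13.2) / 0.007905 = 0.290915/0.007905 ≈ 36.8.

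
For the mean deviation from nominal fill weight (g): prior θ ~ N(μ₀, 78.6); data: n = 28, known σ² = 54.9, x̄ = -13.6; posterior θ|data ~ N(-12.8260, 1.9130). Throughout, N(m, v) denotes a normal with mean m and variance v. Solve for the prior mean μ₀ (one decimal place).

μ₀ = 18.2

With known observation variance, the Normal–Normal posterior has precision τ_n = τ₀ + n/σ² and mean μ_n = (τ₀μ₀ + (n/σ²)x̄)/τ_n.
Here τ₀ = 1/78.6 = 0.012723 and τ_data = 28/54.9 = 0.510018, so τ_n = 0.522741.
Rearranging for μ₀: μ₀ = (μ_n·τ_n − τ_data·x̄)/τ₀ = (-12.8260·0.522741 − 0.510018·-13.6) / 0.012723 = 0.231569/0.012723 ≈ 18.2.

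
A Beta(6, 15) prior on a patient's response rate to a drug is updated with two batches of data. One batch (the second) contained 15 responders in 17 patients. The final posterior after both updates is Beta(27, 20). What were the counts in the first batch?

6 responders and 3 non-responders

Because Beta–binomial updating is additive in the counts, the combined data contributed (α_post−α_prior, β_post−β_prior) successes and failures.
Total across both batches: 27−6=21 responders, 20−15=5 non-responders.
Subtract the second batch: 21−15=6 responders and 5−2=3 non-responders.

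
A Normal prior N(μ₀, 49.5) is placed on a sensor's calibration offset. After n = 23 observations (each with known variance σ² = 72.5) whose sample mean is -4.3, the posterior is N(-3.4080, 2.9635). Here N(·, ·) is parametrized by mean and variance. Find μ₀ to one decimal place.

μ₀ = 10.6

The posterior mean is a precision-weighted average: μ_n = (τ₀μ₀ + τ_data·x̄)/(τ₀+τ_data), with τ₀=1/σ₀² and τ_data=n/σ².
Here τ₀ = 1/49.5 = 0.020202 and τ_data = 23/72.5 = 0.317241, so τ_n = 0.337443.
Rearranging for μ₀: μ₀ = (μ_n·τ_n − τ_data·x̄)/τ₀ = (-3.4080·0.337443 − 0.317241·-4.3) / 0.020202 = 0.214131/0.020202 ≈ 10.6.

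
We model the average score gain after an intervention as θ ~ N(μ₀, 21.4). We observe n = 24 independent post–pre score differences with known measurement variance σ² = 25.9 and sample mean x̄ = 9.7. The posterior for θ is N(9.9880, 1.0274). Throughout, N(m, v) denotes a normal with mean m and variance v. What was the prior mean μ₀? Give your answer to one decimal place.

With known observation variance, the Normal–Normal posterior has precision τ_n = τ₀ + n/σ² and mean μ_n = (τ₀μ₀ + (n/σ²)x̄)/τ_n.
Here τ₀ = 1/21.4 = 0.046729 and τ_data = 24/25.9 = 0.926641, so τ_n = 0.973370.
Rearranging for μ₀: μ₀ = (μ_n·τ_n − τ_data·x̄)/τ₀ = (9.9880·0.973370 − 0.926641·9.7) / 0.046729 = 0.733602/0.046729 ≈ 15.7.

μ₀ = 15.7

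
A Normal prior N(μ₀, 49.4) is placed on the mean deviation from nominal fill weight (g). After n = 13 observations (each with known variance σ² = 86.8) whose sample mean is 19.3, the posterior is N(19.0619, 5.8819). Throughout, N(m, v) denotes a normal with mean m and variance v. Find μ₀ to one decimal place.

μ₀ = 17.3

With known observation variance, the Normal–Normal posterior has precision τ_n = τ₀ + n/σ² and mean μ_n = (τ₀μ₀ + (n/σ²)x̄)/τ_n.
Here τ₀ = 1/49.4 = 0.020243 and τ_data = 13/86.8 = 0.149770, so τ_n = 0.170013.
Rearranging for μ₀: μ₀ = (μ_n·τ_n − τ_data·x̄)/τ₀ = (19.0619·0.170013 − 0.149770·19.3) / 0.020243 = 0.350210/0.020243 ≈ 17.3.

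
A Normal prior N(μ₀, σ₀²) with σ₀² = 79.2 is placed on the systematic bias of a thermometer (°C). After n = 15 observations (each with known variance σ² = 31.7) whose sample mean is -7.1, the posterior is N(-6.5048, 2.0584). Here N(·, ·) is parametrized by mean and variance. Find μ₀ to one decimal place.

μ₀ = 15.8

With known observation variance, the Normal–Normal posterior has precision τ_n = τ₀ + n/σ² and mean μ_n = (τ₀μ₀ + (n/σ²)x̄)/τ_n.
Here τ₀ = 1/79.2 = 0.012626 and τ_data = 15/31.7 = 0.473186, so τ_n = 0.485812.
Rearranging for μ₀: μ₀ = (μ_n·τ_n − τ_data·x̄)/τ₀ = (-6.5048·0.485812 − 0.473186·-7.1) / 0.012626 = 0.199511/0.012626 ≈ 15.8.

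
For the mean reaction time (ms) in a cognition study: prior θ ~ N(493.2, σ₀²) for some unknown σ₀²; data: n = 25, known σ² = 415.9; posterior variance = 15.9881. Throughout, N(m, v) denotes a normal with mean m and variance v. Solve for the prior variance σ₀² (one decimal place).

For the Normal–Normal model with known σ², precisions add: τ_n = τ₀ + n/σ².
So 1/σ₀² = 1/15.9881 − 25/415.9 = 0.062547 − 0.060111 = 0.002436.
Hence σ₀² = 1/0.002436 ≈ 410.5.

σ₀² = 410.5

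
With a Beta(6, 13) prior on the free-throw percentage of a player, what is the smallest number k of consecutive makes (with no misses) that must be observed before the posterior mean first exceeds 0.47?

After k makes and 0 misses the posterior is Beta(6+k, 13), with mean (6+k)/(6+13+k).
Set (6+k)/(19+k) > 0.47 and solve: k > (0.47·19 − 6)/(1 − 0.47) = 5.528.
The smallest integer exceeding 5.528 is 6, and checking k=6: (12)/(25) = 0.4800 > 0.47.

k = 6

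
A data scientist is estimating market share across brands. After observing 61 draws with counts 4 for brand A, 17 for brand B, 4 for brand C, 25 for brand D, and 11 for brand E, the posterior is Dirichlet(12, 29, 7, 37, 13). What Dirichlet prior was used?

Dirichlet(8, 12, 3, 12, 2)

For a Dirichlet(α) prior with multinomial counts c, the posterior is Dirichlet(α + c) componentwise.
Subtract each count from the matching posterior parameter: 12−4=8, 29−17=12, 7−4=3, 37−25=12, 13−11=2.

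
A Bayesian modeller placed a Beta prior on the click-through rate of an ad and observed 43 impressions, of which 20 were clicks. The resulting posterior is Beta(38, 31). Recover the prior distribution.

Beta is conjugate to the binomial likelihood: posterior = Beta(α+s, β+f).
Subtract the data counts: 38−20=18, 31−23=8.

Beta(18, 8)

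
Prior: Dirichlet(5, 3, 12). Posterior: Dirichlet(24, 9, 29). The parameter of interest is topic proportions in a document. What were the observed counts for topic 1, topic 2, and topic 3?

counts (19, 6, 17)

For a Dirichlet(α) prior with multinomial counts c, the posterior is Dirichlet(α + c) componentwise.
Counts are posterior − prior componentwise: 24−5=19, 9−3=6, 29−12=17.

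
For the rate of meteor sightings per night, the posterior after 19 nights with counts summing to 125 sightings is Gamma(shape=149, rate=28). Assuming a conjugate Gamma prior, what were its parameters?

Gamma(shape=24, rate=9)

Gamma–Poisson conjugacy: posterior shape = α + Σxᵢ, posterior rate = β + n.
So α = 149 − 125 = 24 and β = 28 − 19 = 9.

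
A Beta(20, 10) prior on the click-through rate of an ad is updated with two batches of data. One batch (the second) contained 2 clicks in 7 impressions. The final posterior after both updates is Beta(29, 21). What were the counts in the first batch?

7 clicks and 6 non-clicks

Sequential conjugate updates are equivalent to a single update on the pooled data, so total successes = posterior α − prior α and total failures = posterior β − prior β.
Total across both batches: 29−20=9 clicks, 21−10=11 non-clicks.
Subtract the second batch: 9−2=7 clicks and 11−5=6 non-clicks.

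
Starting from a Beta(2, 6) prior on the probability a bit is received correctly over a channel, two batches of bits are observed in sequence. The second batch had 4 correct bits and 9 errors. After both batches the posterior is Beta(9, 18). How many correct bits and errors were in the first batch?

Because Beta–binomial updating is additive in the counts, the combined data contributed (α_post−α_prior, β_post−β_prior) successes and failures.
Total across both batches: 9−2=7 correct bits, 18−6=12 errors.
Subtract the second batch: 7−4=3 correct bits and 12−9=3 errors.

3 correct bits and 3 errors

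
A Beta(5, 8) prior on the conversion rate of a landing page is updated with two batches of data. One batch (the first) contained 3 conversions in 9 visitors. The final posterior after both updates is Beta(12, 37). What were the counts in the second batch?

Sequential conjugate updates are equivalent to a single update on the pooled data, so total successes = posterior α − prior α and total failures = posterior β − prior β.
Total across both batches: 12−5=7 conversions, 37−8=29 bounces.
Subtract the first batch: 7−3=4 conversions and 29−6=23 bounces.

4 conversions and 23 bounces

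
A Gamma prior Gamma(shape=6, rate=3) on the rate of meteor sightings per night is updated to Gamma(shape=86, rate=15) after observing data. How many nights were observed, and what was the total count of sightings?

n = 12 nights with total 80 sightings

Gamma–Poisson conjugacy: posterior shape = α + Σxᵢ, posterior rate = β + n.
Matching: Σxᵢ = 86 − 6 = 80 and n = 15 − 3 = 12.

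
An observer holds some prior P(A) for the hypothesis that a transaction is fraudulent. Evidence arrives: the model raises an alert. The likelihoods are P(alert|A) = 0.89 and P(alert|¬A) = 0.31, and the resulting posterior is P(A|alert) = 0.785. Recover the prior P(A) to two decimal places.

P(A) = 0.56

Bayes' rule in odds form gives O(A|E) = O(A)·[P(E|A)/P(E|¬A)], hence O(A) = O(A|E)/LR.
Posterior odds = 0.785/(1−0.785) = 3.6512. LR = 0.89/0.31 = 2.8710.
Prior odds = 3.6512/2.8710 = 1.2718, so P(A) = 1.2718/(1+1.2718) ≈ 0.56.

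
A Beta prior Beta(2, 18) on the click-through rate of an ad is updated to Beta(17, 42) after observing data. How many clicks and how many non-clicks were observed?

15 clicks and 24 non-clicks

Under Beta–binomial conjugacy the posterior parameters are (α+s, β+f).
So s = 17 − 2 = 15 and f = 42 − 18 = 24.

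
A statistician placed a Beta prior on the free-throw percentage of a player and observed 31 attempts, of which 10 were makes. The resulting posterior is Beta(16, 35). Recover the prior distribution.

Beta(6, 14)

A Beta(α, β) prior with s successes and f failures in binomial data gives a Beta(α+s, β+f) posterior.
Subtract the data counts: 16−10=6, 35−21=14.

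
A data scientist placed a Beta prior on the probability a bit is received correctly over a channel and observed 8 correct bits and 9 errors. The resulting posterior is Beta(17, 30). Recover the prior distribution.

Beta(9, 21)

A Beta(a, b) prior with s successes and f failures in binomial data gives a Beta(a+s, b+f) posterior.
Subtract the data counts: 17−8=9, 30−9=21.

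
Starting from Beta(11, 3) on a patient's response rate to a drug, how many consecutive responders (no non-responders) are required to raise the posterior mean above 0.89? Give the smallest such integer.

After k responders and 0 non-responders the posterior is Beta(11+k, 3), with mean (11+k)/(11+3+k).
Set (11+k)/(14+k) > 0.89 and solve: k > (0.89·14 − 11)/(1 − 0.89) = 13.273.
The smallest integer exceeding 13.273 is 14, and checking k=14: (25)/(28) = 0.8929 > 0.89.

k = 14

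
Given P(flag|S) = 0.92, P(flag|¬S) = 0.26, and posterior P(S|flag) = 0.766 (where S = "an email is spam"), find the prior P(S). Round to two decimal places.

P(S) = 0.48

Bayes' rule in odds form gives O(S|E) = O(S)·[P(E|S)/P(E|¬S)], hence O(S) = O(S|E)/LR.
Posterior odds = 0.766/(1−0.766) = 3.2735. LR = 0.92/0.26 = 3.5385.
Prior odds = 3.2735/3.5385 = 0.9251, so P(S) = 0.9251/(1+0.9251) ≈ 0.48.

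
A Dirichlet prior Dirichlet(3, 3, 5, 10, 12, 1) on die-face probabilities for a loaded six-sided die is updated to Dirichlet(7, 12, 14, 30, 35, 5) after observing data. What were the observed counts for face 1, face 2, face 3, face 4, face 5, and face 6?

For a Dirichlet(α) prior with multinomial counts c, the posterior is Dirichlet(α + c) componentwise.
Counts are posterior − prior componentwise: 7−3=4, 12−3=9, 14−5=9, 30−10=20, 35−12=23, 5−1=4.

counts (4, 9, 9, 20, 23, 4)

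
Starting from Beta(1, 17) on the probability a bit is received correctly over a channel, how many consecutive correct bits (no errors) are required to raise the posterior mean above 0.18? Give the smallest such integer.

After k correct bits and 0 errors the posterior is Beta(1+k, 17), with mean (1+k)/(1+17+k).
Set (1+k)/(18+k) > 0.18 and solve: k > (0.18·18 − 1)/(1 − 0.18) = 2.732.
The smallest integer exceeding 2.732 is 3, and checking k=3: (4)/(21) = 0.1905 > 0.18.

k = 3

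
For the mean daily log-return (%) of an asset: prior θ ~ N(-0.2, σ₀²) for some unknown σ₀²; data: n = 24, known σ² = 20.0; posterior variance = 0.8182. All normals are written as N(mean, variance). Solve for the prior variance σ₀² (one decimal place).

σ₀² = 45.1

For the Normal–Normal model with known σ², precisions add: τ_n = τ₀ + n/σ².
So 1/σ₀² = 1/0.8182 − 24/20.0 = 1.222195 − 1.200000 = 0.022195.
Hence σ₀² = 1/0.022195 ≈ 45.1.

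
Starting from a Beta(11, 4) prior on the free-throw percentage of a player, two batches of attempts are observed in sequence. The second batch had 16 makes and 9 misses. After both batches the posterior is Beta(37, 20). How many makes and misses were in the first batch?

Sequential conjugate updates are equivalent to a single update on the pooled data, so total successes = posterior α − prior α and total failures = posterior β − prior β.
Total across both batches: 37−11=26 makes, 20−4=16 misses.
Subtract the second batch: 26−16=10 makes and 16−9=7 misses.

10 makes and 7 misses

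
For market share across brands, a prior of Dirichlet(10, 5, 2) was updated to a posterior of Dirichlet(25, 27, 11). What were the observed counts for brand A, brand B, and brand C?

For a Dirichlet(α) prior with multinomial counts c, the posterior is Dirichlet(α + c) componentwise.
Counts are posterior − prior componentwise: 25−10=15, 27−5=22, 11−2=9.

counts (15, 22, 9)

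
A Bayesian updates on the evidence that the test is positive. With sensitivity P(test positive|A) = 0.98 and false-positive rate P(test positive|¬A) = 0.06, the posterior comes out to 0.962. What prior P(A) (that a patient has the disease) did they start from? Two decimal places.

P(A) = 0.61

In odds form, posterior odds = prior odds × likelihood ratio, so prior odds = posterior odds ÷ LR.
Posterior odds = 0.962/(1−0.962) = 25.3158. LR = 0.98/0.06 = 16.3333.
Prior odds = 25.3158/16.3333 = 1.5500, so P(A) = 1.5500/(1+1.5500) ≈ 0.61.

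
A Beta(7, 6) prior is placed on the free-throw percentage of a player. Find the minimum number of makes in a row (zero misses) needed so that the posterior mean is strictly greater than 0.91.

k = 54

After k makes and 0 misses the posterior is Beta(7+k, 6), with mean (7+k)/(7+6+k).
Set (7+k)/(13+k) > 0.91 and solve: k > (0.91·13 − 7)/(1 − 0.91) = 53.667.
The smallest integer exceeding 53.667 is 54.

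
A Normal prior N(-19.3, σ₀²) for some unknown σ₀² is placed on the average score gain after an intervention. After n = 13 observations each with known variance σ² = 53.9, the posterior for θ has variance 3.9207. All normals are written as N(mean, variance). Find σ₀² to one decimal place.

σ₀² = 72.1

Posterior precision equals prior precision plus data precision: 1/σ_n² = 1/σ₀² + n/σ².
So 1/σ₀² = 1/3.9207 − 13/53.9 = 0.255056 − 0.241187 = 0.013869.
Hence σ₀² = 1/0.013869 ≈ 72.1.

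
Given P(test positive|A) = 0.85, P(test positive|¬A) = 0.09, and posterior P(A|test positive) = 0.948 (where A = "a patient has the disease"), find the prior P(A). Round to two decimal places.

Bayes' rule in odds form gives O(A|E) = O(A)·[P(E|A)/P(E|¬A)], hence O(A) = O(A|E)/LR.
Posterior odds = 0.948/(1−0.948) = 18.2308. LR = 0.85/0.09 = 9.4444.
Prior odds = 18.2308/9.4444 = 1.9303, so P(A) = 1.9303/(1+1.9303) ≈ 0.66.

P(A) = 0.66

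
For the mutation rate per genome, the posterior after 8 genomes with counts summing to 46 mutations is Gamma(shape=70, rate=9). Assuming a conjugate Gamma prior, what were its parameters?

A Gamma(α, β) prior (rate parametrization) on a Poisson rate with n observations summing to S gives posterior Gamma(α+S, β+n).
So α = 70 − 46 = 24 and β = 9 − 8 = 1.

Gamma(shape=24, rate=1)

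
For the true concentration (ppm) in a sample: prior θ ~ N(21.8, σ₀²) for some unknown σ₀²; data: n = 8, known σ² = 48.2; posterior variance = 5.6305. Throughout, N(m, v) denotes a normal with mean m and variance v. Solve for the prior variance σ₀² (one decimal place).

Posterior precision equals prior precision plus data precision: 1/σ_n² = 1/σ₀² + n/σ².
So 1/σ₀² = 1/5.6305 − 8/48.2 = 0.177604 − 0.165975 = 0.011629.
Hence σ₀² = 1/0.011629 ≈ 86.0.

σ₀² = 86.0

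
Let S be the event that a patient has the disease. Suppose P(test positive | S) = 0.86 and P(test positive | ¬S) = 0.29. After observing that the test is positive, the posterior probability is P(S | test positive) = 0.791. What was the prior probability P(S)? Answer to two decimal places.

Bayes' rule in odds form gives O(S|E) = O(S)·[P(E|S)/P(E|¬S)], hence O(S) = O(S|E)/LR.
Posterior odds = 0.791/(1−0.791) = 3.7847. LR = 0.86/0.29 = 2.9655.
Prior odds = 3.7847/2.9655 = 1.2762, so P(S) = 1.2762/(1+1.2762) ≈ 0.56.

P(S) = 0.56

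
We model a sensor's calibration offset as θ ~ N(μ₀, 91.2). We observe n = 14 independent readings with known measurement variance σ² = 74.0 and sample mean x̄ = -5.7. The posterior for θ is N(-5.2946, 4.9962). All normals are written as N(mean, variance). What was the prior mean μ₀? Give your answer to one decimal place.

μ₀ = 1.7

With known observation variance, the Normal–Normal posterior has precision τ_n = τ₀ + n/σ² and mean μ_n = (τ₀μ₀ + (n/σ²)x̄)/τ_n.
Here τ₀ = 1/91.2 = 0.010965 and τ_data = 14/74.0 = 0.189189, so τ_n = 0.200154.
Rearranging for μ₀: μ₀ = (μ_n·τ_n − τ_data·x̄)/τ₀ = (-5.2946·0.200154 − 0.189189·-5.7) / 0.010965 = 0.018642/0.010965 ≈ 1.7.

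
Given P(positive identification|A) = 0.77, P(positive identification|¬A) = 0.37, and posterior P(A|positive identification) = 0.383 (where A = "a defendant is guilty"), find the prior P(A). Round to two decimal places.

P(A) = 0.23

In odds form, posterior odds = prior odds × likelihood ratio, so prior odds = posterior odds ÷ LR.
Posterior odds = 0.383/(1−0.383) = 0.6207. LR = 0.77/0.37 = 2.0811.
Prior odds = 0.6207/2.0811 = 0.2983, so P(A) = 0.2983/(1+0.2983) ≈ 0.23.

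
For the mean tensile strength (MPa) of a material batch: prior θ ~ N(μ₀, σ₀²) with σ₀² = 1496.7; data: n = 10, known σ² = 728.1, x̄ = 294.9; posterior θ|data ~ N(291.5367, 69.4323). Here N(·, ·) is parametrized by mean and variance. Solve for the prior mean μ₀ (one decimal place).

The posterior mean is a precision-weighted average: μ_n = (τ₀μ₀ + τ_data·x̄)/(τ₀+τ_data), with τ₀=1/σ₀² and τ_data=n/σ².
Here τ₀ = 1/1496.7 = 0.000668 and τ_data = 10/728.1 = 0.013734, so τ_n = 0.014402.
Rearranging for μ₀: μ₀ = (μ_n·τ_n − τ_data·x̄)/τ₀ = (291.5367·0.014402 − 0.013734·294.9) / 0.000668 = 0.148555/0.000668 ≈ 222.4.

μ₀ = 222.4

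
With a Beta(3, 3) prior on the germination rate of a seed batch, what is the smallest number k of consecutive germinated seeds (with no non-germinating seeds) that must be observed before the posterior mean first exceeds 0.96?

k = 70

After k germinated seeds and 0 non-germinating seeds the posterior is Beta(3+k, 3), with mean (3+k)/(3+3+k).
Set (3+k)/(6+k) > 0.96 and solve: k > (0.96·6 − 3)/(1 − 0.96) = 69.000.
The smallest integer exceeding 69.000 is 70.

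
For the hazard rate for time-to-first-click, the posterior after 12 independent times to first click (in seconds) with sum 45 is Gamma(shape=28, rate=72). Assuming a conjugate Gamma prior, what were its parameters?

Gamma–exponential conjugacy: posterior shape = α + n, posterior rate = β + Σtᵢ.
So α = 28 − 12 = 16 and β = 72 − 45 = 27.

Gamma(shape=16, rate=27)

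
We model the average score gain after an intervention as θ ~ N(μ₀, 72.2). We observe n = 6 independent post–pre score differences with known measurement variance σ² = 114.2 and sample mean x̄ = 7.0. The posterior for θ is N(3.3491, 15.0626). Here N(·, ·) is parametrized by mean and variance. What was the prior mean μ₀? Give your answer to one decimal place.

With known observation variance, the Normal–Normal posterior has precision τ_n = τ₀ + n/σ² and mean μ_n = (τ₀μ₀ + (n/σ²)x̄)/τ_n.
Here τ₀ = 1/72.2 = 0.013850 and τ_data = 6/114.2 = 0.052539, so τ_n = 0.066389.
Rearranging for μ₀: μ₀ = (μ_n·τ_n − τ_data·x̄)/τ₀ = (3.3491·0.066389 − 0.052539·7.0) / 0.013850 = -0.145430/0.013850 ≈ -10.5.

μ₀ = -10.5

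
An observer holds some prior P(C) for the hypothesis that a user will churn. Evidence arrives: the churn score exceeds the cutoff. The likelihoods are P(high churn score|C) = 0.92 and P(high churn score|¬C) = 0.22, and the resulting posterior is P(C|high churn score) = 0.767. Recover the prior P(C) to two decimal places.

Bayes' rule in odds form gives O(C|E) = O(C)·[P(E|C)/P(E|¬C)], hence O(C) = O(C|E)/LR.
Posterior odds = 0.767/(1−0.767) = 3.2918. LR = 0.92/0.22 = 4.1818.
Prior odds = 3.2918/4.1818 = 0.7872, so P(C) = 0.7872/(1+0.7872) ≈ 0.44.

P(C) = 0.44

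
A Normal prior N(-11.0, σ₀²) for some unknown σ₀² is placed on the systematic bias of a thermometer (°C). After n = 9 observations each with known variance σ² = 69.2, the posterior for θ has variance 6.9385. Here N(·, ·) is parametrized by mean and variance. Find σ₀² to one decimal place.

Posterior precision equals prior precision plus data precision: 1/σ_n² = 1/σ₀² + n/σ².
So 1/σ₀² = 1/6.9385 − 9/69.2 = 0.144123 − 0.130058 = 0.014065.
Hence σ₀² = 1/0.014065 ≈ 71.1.

σ₀² = 71.1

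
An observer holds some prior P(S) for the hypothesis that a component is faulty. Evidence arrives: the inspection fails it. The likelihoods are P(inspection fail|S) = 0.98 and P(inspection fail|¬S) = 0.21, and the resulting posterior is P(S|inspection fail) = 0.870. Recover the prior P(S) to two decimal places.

P(S) = 0.59

Bayes' rule in odds form gives O(S|E) = O(S)·[P(E|S)/P(E|¬S)], hence O(S) = O(S|E)/LR.
Posterior odds = 0.870/(1−0.870) = 6.6923. LR = 0.98/0.21 = 4.6667.
Prior odds = 6.6923/4.6667 = 1.4341, so P(S) = 1.4341/(1+1.4341) ≈ 0.59.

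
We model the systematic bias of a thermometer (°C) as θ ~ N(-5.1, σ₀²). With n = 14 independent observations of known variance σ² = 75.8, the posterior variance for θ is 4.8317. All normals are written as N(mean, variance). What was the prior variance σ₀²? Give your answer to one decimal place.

σ₀² = 44.9

For the Normal–Normal model with known σ², precisions add: τ_n = τ₀ + n/σ².
So 1/σ₀² = 1/4.8317 − 14/75.8 = 0.206966 − 0.184697 = 0.022269.
Hence σ₀² = 1/0.022269 ≈ 44.9.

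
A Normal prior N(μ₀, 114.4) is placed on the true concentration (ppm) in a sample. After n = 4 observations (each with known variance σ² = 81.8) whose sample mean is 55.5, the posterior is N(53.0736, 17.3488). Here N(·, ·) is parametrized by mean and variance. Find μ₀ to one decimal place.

With known observation variance, the Normal–Normal posterior has precision τ_n = τ₀ + n/σ² and mean μ_n = (τ₀μ₀ + (n/σ²)x̄)/τ_n.
Here τ₀ = 1/114.4 = 0.008741 and τ_data = 4/81.8 = 0.048900, so τ_n = 0.057641.
Rearranging for μ₀: μ₀ = (μ_n·τ_n − τ_data·x̄)/τ₀ = (53.0736·0.057641 − 0.048900·55.5) / 0.008741 = 0.345265/0.008741 ≈ 39.5.

μ₀ = 39.5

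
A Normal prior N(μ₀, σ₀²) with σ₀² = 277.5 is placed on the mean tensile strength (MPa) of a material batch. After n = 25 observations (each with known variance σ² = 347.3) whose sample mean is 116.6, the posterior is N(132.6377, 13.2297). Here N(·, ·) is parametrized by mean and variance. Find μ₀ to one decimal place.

μ₀ = 453.0

With known observation variance, the Normal–Normal posterior has precision τ_n = τ₀ + n/σ² and mean μ_n = (τ₀μ₀ + (n/σ²)x̄)/τ_n.
Here τ₀ = 1/277.5 = 0.003604 and τ_data = 25/347.3 = 0.071984, so τ_n = 0.075588.
Rearranging for μ₀: μ₀ = (μ_n·τ_n − τ_data·x̄)/τ₀ = (132.6377·0.075588 − 0.071984·116.6) / 0.003604 = 1.632484/0.003604 ≈ 453.0.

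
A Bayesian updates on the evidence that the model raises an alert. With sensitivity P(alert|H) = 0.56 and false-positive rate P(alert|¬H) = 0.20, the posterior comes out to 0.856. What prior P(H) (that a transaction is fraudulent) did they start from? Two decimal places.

In odds form, posterior odds = prior odds × likelihood ratio, so prior odds = posterior odds ÷ LR.
Posterior odds = 0.856/(1−0.856) = 5.9444. LR = 0.56/0.20 = 2.8000.
Prior odds = 5.9444/2.8000 = 2.1230, so P(H) = 2.1230/(1+2.1230) ≈ 0.68.

P(H) = 0.68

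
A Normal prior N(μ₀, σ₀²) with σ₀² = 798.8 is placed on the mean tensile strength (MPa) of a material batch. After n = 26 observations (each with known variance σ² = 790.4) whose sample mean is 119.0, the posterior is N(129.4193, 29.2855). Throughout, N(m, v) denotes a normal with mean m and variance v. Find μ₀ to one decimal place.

The posterior mean is a precision-weighted average: μ_n = (τ₀μ₀ + τ_data·x̄)/(τ₀+τ_data), with τ₀=1/σ₀² and τ_data=n/σ².
Here τ₀ = 1/798.8 = 0.001252 and τ_data = 26/790.4 = 0.032895, so τ_n = 0.034147.
Rearranging for μ₀: μ₀ = (μ_n·τ_n − τ_data·x̄)/τ₀ = (129.4193·0.034147 − 0.032895·119.0) / 0.001252 = 0.504776/0.001252 ≈ 403.2.

μ₀ = 403.2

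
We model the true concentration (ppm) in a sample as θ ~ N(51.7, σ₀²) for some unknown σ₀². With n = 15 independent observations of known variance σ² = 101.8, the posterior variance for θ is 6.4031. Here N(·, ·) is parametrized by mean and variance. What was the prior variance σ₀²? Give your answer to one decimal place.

For the Normal–Normal model with known σ², precisions add: τ_n = τ₀ + n/σ².
So 1/σ₀² = 1/6.4031 − 15/101.8 = 0.156174 − 0.147348 = 0.008826.
Hence σ₀² = 1/0.008826 ≈ 113.3.

σ₀² = 113.3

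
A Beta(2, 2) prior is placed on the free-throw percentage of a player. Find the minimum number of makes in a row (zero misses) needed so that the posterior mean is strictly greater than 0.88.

After k makes and 0 misses the posterior is Beta(2+k, 2), with mean (2+k)/(2+2+k).
Set (2+k)/(4+k) > 0.88 and solve: k > (0.88·4 − 2)/(1 − 0.88) = 12.667.
The smallest integer exceeding 12.667 is 13.

k = 13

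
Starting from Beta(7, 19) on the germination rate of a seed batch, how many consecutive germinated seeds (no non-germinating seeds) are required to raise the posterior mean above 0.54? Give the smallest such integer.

After k germinated seeds and 0 non-germinating seeds the posterior is Beta(7+k, 19), with mean (7+k)/(7+19+k).
Set (7+k)/(26+k) > 0.54 and solve: k > (0.54·26 − 7)/(1 − 0.54) = 15.304.
The smallest integer exceeding 15.304 is 16, and checking k=16: (23)/(42) = 0.5476 > 0.54.

k = 16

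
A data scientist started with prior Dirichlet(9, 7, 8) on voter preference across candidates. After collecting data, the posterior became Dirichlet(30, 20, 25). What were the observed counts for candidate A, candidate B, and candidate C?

For a Dirichlet(α) prior with multinomial counts c, the posterior is Dirichlet(α + c) componentwise.
Counts are posterior − prior componentwise: 30−9=21, 20−7=13, 25−8=17.

counts (21, 13, 17)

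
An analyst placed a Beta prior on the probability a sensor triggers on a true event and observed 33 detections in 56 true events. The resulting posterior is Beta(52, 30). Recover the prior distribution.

Beta is conjugate to the binomial likelihood: posterior = Beta(α+s, β+f).
So α = 52 − 33 = 19 and β = 30 − 23 = 7.

Beta(19, 7)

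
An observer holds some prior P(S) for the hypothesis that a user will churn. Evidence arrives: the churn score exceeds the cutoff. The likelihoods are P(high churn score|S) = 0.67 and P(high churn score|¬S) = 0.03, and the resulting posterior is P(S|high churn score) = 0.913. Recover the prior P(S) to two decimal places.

Bayes' rule in odds form gives O(S|E) = O(S)·[P(E|S)/P(E|¬S)], hence O(S) = O(S|E)/LR.
Posterior odds = 0.913/(1−0.913) = 10.4943. LR = 0.67/0.03 = 22.3333.
Prior odds = 10.4943/22.3333 = 0.4699, so P(S) = 0.4699/(1+0.4699) ≈ 0.32.

P(S) = 0.32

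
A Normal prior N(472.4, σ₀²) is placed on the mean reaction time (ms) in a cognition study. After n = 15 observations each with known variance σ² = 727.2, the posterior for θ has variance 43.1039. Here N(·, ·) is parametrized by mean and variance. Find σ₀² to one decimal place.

For the Normal–Normal model with known σ², precisions add: τ_n = τ₀ + n/σ².
So 1/σ₀² = 1/43.1039 − 15/727.2 = 0.023200 − 0.020627 = 0.002573.
Hence σ₀² = 1/0.002573 ≈ 388.7.

σ₀² = 388.7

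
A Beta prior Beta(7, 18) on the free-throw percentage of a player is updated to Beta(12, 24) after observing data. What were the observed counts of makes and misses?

5 makes and 6 misses

A Beta(α, β) prior with s successes and f failures in binomial data gives a Beta(α+s, β+f) posterior.
So s = 12 − 7 = 5 and f = 24 − 18 = 6.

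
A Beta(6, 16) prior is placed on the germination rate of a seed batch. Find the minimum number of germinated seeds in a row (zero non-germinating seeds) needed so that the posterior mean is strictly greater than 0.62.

After k germinated seeds and 0 non-germinating seeds the posterior is Beta(6+k, 16), with mean (6+k)/(6+16+k).
Set (6+k)/(22+k) > 0.62 and solve: k > (0.62·22 − 6)/(1 − 0.62) = 20.105.
The smallest integer exceeding 20.105 is 21, and checking k=21: (27)/(43) = 0.6279 > 0.62.

k = 21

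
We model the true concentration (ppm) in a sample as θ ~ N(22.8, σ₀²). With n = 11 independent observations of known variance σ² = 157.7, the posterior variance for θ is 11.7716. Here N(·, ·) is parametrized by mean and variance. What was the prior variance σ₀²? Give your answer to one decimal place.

σ₀² = 65.8

For the Normal–Normal model with known σ², precisions add: τ_n = τ₀ + n/σ².
So 1/σ₀² = 1/11.7716 − 11/157.7 = 0.084950 − 0.069753 = 0.015197.
Hence σ₀² = 1/0.015197 ≈ 65.8.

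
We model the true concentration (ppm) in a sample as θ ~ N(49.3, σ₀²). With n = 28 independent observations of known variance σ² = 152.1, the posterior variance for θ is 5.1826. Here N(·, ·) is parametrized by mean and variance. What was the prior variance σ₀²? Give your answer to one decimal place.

σ₀² = 112.8

For the Normal–Normal model with known σ², precisions add: τ_n = τ₀ + n/σ².
So 1/σ₀² = 1/5.1826 − 28/152.1 = 0.192953 − 0.184089 = 0.008864.
Hence σ₀² = 1/0.008864 ≈ 112.8.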